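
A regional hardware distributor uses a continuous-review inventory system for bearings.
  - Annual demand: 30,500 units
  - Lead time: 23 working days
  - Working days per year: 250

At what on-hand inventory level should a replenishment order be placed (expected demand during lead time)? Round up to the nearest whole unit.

2,806 units

Daily demand d = 30,500 / 250 = 122.000 units/day
Demand during lead time = 122.000 × 23 = 2,806.00
Reorder point = 2,806.00 → round up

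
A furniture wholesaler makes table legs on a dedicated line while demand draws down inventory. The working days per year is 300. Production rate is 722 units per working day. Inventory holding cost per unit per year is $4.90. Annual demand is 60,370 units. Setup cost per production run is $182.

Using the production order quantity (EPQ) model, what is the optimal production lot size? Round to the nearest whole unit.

2,494 units

Daily demand d = 60,370/300 = 201.233; p = 722; 1 − d/p = 0.72128
EPQ = √(2DS / (H(1 − d/p)))
    = √(2 × 60,370 × 182 / (4.9 × 0.72128)) ≈ 2,493.51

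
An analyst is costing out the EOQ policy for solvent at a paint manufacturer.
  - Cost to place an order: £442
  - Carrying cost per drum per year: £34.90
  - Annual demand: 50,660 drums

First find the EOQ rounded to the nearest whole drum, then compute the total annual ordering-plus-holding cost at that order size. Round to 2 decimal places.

£39,534.06

EOQ = √(2DS/H) = √(2 × 50,660 × 442 / 34.9)
    = √(1,283,193.12) ≈ 1,132.78 → Q = 1,133 drums
Orders/yr = 50,660/1,133 = 44.713; ordering cost = 44.713 × £442 = £19,763.21
Average inventory = 1,133/2 = 566.5; holding cost = 566.5 × £34.9 = £19,770.85
Total = £19,763.21 + £19,770.85 = £39,534.06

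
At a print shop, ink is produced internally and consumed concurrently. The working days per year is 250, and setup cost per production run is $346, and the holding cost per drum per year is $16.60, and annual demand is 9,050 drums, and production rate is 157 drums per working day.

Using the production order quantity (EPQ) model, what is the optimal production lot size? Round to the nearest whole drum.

d = 9,050/250 = 36.2000 drums/day;  effective holding cost H(1 − d/p) = 16.6·(1 − 36.2000/157) = 12.77248
Q* = √(2DS / H_eff) = √(2·9,050·346 / 12.77248) ≈ 700.23

700 drums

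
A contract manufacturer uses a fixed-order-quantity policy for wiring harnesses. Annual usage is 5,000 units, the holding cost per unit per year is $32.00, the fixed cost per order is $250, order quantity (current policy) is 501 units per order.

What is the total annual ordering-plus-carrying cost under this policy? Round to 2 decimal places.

Orders/yr = 5,000/501 = 9.980; ordering cost = 9.980 × $250 = $2,495.01
Average inventory = 501/2 = 250.5; holding cost = 250.5 × $32 = $8,016.00
Total = $2,495.01 + $8,016.00 = $10,511.01

$10,511.01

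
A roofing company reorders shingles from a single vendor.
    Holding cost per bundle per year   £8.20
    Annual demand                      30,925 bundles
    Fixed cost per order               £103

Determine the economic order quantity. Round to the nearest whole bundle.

Q* = √(2·D·S / H) = √(2·30,925·103 / 8.2) = √776,896.3 ≈ 881.42

881 bundles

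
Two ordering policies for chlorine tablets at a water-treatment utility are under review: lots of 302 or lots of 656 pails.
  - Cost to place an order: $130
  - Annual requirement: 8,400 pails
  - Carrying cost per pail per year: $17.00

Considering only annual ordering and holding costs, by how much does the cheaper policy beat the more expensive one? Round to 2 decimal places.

$1,057.74

Annual cost at Q: ordering D·S/Q plus holding Q·H/2.
TC(302) = (8,400/302)×130 + (302/2)×17 = $6,182.89
TC(656) = (8,400/656)×130 + (656/2)×17 = $7,240.63
|ΔTC| = |$6,182.89 − $7,240.63| = $1,057.74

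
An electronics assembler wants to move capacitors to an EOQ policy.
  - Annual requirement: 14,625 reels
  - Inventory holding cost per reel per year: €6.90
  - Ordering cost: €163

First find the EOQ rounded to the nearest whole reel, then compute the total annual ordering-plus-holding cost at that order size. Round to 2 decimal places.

2DS/H = 2·14,625·163/6.9 = 690,978.26
EOQ = √690,978.26 ≈ 831.25 → Q = 831 reels
Ordering: D/Q × S = 14,625/831 × €163 = €2,868.68
Holding:  Q/2 × H = 831/2 × €6.9 = €2,866.95
Total = €2,868.68 + €2,866.95 = €5,735.63

€5,735.63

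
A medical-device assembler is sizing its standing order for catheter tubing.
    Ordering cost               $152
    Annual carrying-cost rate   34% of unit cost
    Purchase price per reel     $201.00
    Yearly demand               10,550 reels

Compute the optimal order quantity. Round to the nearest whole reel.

Carrying cost H = $201 × 34% = $68.3400/reel/yr
EOQ = √(2DS/H) = √(2 × 10,550 × 152 / 68.34)
    = √(46,930.06) ≈ 216.63

217 reels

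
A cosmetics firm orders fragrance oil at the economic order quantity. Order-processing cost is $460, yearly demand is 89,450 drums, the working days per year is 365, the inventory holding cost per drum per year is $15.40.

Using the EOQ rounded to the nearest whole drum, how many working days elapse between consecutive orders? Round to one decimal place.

Optimal lot size Q* = (2 × 89,450 × $460 / $15.4)^½ ≈ 2,311.66 → Q = 2,312 drums
Cycle time = (working days × Q)/D = (365 × 2,312) / 89,450 = 9.434 days

9.4 days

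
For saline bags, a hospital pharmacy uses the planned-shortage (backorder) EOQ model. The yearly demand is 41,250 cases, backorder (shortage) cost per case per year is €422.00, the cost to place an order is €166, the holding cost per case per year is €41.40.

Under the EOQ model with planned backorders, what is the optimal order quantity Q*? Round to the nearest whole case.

Q* = √(2DS/H) · √((H + b)/b)
   = √(2 × 41,250 × 166 / 41.4) · √((41.4 + 422) / 422)
   = 575.150 × 1.0479 ≈ 602.70

603 cases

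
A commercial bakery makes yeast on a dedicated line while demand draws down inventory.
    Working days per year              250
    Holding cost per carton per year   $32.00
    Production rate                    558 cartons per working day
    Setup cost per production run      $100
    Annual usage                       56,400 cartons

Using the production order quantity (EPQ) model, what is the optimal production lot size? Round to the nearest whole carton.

Daily demand d = 56,400/250 = 225.600; p = 558; 1 − d/p = 0.59570
EPQ = √(2DS / (H(1 − d/p)))
    = √(2 × 56,400 × 100 / (32 × 0.59570)) ≈ 769.25

769 cartons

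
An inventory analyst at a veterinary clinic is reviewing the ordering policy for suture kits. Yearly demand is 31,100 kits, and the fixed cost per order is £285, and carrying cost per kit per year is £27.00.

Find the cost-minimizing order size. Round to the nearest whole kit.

Q* = √(2·D·S / H) = √(2·31,100·285 / 27) = √656,555.6 ≈ 810.28

810 kits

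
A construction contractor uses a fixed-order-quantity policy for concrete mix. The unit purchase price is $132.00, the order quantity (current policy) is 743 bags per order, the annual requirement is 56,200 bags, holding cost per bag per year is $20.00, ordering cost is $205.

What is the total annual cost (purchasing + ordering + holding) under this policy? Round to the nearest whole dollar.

$7,441,336

Ordering: D/Q × S = 56,200/743 × $205 = $15,506.06
Holding:  Q/2 × H = 743/2 × $20 = $7,430.00
Purchase cost = D·C = 56,200 × 132 = $7,418,400.00
Total = $15,506.06 + $7,430.00 + $7,418,400.00 = $7,441,336.06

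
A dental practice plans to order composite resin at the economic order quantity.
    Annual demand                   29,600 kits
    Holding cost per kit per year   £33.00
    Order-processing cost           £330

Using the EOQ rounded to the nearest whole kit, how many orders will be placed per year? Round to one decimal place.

38.5 orders per year

Q* = √(2·D·S / H) = √(2·29,600·330 / 33) = √592,000.0 ≈ 769.42 → Q = 769
N = D/Q = 29,600/769 ≈ 38.492 orders/yr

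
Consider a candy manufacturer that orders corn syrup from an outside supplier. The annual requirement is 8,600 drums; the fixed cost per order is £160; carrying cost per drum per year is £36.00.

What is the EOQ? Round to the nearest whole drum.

276 drums

Q* = √(2·D·S / H) = √(2·8,600·160 / 36) = √76,444.4 ≈ 276.49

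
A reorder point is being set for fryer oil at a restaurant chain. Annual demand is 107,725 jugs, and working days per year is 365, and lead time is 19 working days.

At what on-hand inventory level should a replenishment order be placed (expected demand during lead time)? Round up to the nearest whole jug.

5,608 jugs

Daily demand d = 107,725 / 365 = 295.137 jugs/day
Demand during lead time = 295.137 × 19 = 5,607.60
Reorder point = 5,607.60 → round up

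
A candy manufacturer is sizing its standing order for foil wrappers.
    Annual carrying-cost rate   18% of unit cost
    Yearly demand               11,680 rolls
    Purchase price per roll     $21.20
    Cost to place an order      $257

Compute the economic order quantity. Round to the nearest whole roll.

Carrying cost H = $21.2 × 18% = $3.8160/roll/yr
2DS/H = 2·11,680·257/3.816 = 1,573,249.48
EOQ = √1,573,249.48 ≈ 1,254.29

1,254 rolls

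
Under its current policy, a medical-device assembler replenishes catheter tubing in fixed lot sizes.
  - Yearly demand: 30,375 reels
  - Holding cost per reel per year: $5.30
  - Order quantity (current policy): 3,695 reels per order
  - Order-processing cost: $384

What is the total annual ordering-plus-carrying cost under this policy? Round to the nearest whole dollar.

Annual ordering cost = (D/Q)·S = (30,375/3,695) × 384 = $3,156.70
Annual holding cost  = (Q/2)·H = (3,695/2) × 5.3 = $9,791.75
Total = $3,156.70 + $9,791.75 = $12,948.45

$12,948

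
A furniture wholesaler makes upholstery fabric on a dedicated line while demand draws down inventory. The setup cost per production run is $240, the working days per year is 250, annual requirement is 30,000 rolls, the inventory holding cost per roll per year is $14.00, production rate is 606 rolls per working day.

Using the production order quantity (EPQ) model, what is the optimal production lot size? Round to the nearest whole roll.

1,132 rolls

Daily demand d = 30,000/250 = 120.000; p = 606; 1 − d/p = 0.80198
EPQ = √(2DS / (H(1 − d/p)))
    = √(2 × 30,000 × 240 / (14 × 0.80198)) ≈ 1,132.49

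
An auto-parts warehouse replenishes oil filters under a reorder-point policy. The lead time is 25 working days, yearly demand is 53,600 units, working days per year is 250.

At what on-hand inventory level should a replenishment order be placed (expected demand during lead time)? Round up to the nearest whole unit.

Daily demand d = 53,600 / 250 = 214.400 units/day
Demand during lead time = 214.400 × 25 = 5,360.00
Reorder point = 5,360.00 → round up

5,360 units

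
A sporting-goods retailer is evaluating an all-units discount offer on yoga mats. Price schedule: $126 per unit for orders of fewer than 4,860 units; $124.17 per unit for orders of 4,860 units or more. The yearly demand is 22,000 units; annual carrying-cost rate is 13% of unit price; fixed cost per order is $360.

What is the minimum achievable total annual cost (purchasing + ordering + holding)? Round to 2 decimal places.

H₁ = 13%×$126 = $16.3800;  H₂ = 13%×$124.17 = $16.1421
EOQ₁ = √(2×22,000×360/16.3800) = 983.38  (< 4,860, feasible at tier 1)
EOQ₂ = √(2×22,000×360/16.1421) = 990.60  (< 4,860 → use Q = 4,860 at tier-2 price)
TC(tier 1 (EOQ₁), Q≈983.4) = $2,788,107.74
TC(tier 2, Q≈4,860.0) = $2,772,594.93
Minimum at tier 2: $2,772,594.93

$2,772,594.93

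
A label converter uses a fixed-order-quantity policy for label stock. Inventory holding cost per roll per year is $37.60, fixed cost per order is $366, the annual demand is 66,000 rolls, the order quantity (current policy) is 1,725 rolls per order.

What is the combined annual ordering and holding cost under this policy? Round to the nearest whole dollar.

$46,433

Ordering: D/Q × S = 66,000/1,725 × $366 = $14,003.48
Holding:  Q/2 × H = 1,725/2 × $37.6 = $32,430.00
Total = $14,003.48 + $32,430.00 = $46,433.48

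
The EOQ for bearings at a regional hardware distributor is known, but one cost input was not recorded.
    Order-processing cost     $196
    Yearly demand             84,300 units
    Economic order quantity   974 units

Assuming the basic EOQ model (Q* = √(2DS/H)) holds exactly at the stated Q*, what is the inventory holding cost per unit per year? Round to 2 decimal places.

Since Q* = (2DS/H)^½, squaring gives Q*²·H = 2DS.
H = 2DS / Q² = 2 × 84,300 × 196 / 974² = 34.8334

$34.83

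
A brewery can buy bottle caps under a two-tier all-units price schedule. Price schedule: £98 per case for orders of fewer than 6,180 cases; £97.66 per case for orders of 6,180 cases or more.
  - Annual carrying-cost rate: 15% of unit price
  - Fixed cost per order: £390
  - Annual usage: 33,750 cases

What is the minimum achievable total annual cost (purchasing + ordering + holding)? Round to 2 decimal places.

£3,327,171.74

H₁ = 15%×£98 = £14.7000;  H₂ = 15%×£97.66 = £14.6490
EOQ₁ = √(2×33,750×390/14.7000) = 1,338.21  (< 6,180, feasible at tier 1)
EOQ₂ = √(2×33,750×390/14.6490) = 1,340.54  (< 6,180 → use Q = 6,180 at tier-2 price)
TC(tier 1 (EOQ₁), Q≈1,338.2) = £3,327,171.74
TC(tier 2, Q≈6,180.0) = £3,343,420.26
Minimum at tier 1 (EOQ₁): £3,327,171.74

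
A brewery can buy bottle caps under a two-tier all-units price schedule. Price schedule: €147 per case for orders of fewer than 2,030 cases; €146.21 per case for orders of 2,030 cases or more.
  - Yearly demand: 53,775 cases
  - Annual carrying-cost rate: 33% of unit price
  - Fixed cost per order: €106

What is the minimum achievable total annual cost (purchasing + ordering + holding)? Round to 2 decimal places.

€7,914,223.75

H₁ = 33%×€147 = €48.5100;  H₂ = 33%×€146.21 = €48.2493
EOQ₁ = √(2×53,775×106/48.5100) = 484.78  (< 2,030, feasible at tier 1)
EOQ₂ = √(2×53,775×106/48.2493) = 486.09  (< 2,030 → use Q = 2,030 at tier-2 price)
TC(tier 1 (EOQ₁), Q≈484.8) = €7,928,441.56
TC(tier 2, Q≈2,030.0) = €7,914,223.75
Minimum at tier 2: €7,914,223.75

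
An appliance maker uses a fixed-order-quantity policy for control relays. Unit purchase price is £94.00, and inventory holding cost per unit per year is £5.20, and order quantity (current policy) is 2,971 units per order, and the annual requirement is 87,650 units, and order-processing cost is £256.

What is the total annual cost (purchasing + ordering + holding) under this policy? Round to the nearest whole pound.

£8,254,377

Annual ordering cost = (D/Q)·S = (87,650/2,971) × 256 = £7,552.47
Annual holding cost  = (Q/2)·H = (2,971/2) × 5.2 = £7,724.60
Purchase cost = D·C = 87,650 × 94 = £8,239,100.00
Total = £7,552.47 + £7,724.60 + £8,239,100.00 = £8,254,377.07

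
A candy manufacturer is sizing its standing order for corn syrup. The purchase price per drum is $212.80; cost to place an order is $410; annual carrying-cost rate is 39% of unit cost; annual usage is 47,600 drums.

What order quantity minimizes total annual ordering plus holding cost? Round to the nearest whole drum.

Holding cost per drum per year: H = 39% × $212.8 = $82.9920
2DS/H = 2·47,600·410/82.992 = 470,310.39
EOQ = √470,310.39 ≈ 685.79

686 drums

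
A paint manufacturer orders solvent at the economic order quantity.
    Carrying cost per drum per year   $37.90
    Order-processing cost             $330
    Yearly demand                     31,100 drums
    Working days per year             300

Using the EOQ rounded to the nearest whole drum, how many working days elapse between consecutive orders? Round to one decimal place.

2DS/H = 2·31,100·330/37.9 = 541,583.11
EOQ = √541,583.11 ≈ 735.92 → Q = 736 drums
Days between orders = 300 / (D/Q) = 300 / 42.255 ≈ 7.100

7.1 days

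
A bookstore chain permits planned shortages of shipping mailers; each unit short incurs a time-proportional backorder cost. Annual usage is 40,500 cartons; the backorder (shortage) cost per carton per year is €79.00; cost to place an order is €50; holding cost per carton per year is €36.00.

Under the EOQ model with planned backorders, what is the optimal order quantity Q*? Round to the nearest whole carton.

405 cartons

Basic EOQ = √(2·40,500·50/36) = 335.410
Backorder adjustment √((H+b)/b) = √((36+79)/79) = 1.2065
Q* = 335.410 × 1.2065 ≈ 404.68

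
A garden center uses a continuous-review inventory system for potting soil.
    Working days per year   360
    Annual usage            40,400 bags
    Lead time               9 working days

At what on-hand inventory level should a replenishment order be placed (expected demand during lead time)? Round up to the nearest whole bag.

1,010 bags

Daily demand d = 40,400 / 360 = 112.222 bags/day
Demand during lead time = 112.222 × 9 = 1,010.00
Reorder point = 1,010.00 → round up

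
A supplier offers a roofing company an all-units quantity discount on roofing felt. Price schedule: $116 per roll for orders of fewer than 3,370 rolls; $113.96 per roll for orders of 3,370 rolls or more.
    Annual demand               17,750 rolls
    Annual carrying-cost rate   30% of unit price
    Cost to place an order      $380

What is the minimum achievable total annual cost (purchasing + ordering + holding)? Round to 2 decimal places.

$2,080,666.84

H₁ = 30%×$116 = $34.8000;  H₂ = 30%×$113.96 = $34.1880
EOQ₁ = √(2×17,750×380/34.8000) = 622.61  (< 3,370, feasible at tier 1)
EOQ₂ = √(2×17,750×380/34.1880) = 628.16  (< 3,370 → use Q = 3,370 at tier-2 price)
TC(tier 1 (EOQ₁), Q≈622.6) = $2,080,666.84
TC(tier 2, Q≈3,370.0) = $2,082,398.26
Minimum at tier 1 (EOQ₁): $2,080,666.84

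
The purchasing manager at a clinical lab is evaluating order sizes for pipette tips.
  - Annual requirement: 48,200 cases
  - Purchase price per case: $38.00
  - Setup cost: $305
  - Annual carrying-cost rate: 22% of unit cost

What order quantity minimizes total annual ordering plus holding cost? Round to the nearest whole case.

1,875 cases

Holding cost per case per year: H = 22% × $38 = $8.3600
EOQ = √(2DS/H) = √(2 × 48,200 × 305 / 8.36)
    = √(3,516,985.65) ≈ 1,875.36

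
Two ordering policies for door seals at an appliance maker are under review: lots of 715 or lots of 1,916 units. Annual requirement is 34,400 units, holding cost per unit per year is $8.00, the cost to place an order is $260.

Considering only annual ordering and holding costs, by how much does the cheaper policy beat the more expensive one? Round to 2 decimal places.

$3,037.03

TC(Q) = (D/Q)S + (Q/2)H
TC(715) = (34,400/715)×260 + (715/2)×8 = $15,369.09
TC(1,916) = (34,400/1,916)×260 + (1,916/2)×8 = $12,332.06
Cheaper: Q = 1,916.  Difference = $3,037.03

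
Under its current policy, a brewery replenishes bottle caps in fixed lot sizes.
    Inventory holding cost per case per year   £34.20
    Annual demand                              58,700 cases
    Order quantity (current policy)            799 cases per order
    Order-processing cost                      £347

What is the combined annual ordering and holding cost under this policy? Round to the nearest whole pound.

£39,156

Annual ordering cost = (D/Q)·S = (58,700/799) × 347 = £25,492.99
Annual holding cost  = (Q/2)·H = (799/2) × 34.2 = £13,662.90
Total = £25,492.99 + £13,662.90 = £39,155.89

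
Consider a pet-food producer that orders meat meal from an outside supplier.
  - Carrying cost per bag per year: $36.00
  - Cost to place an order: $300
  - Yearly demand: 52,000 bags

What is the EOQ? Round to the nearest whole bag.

EOQ = √(2DS/H) = √(2 × 52,000 × 300 / 36)
    = √(866,666.67) ≈ 930.95

931 bags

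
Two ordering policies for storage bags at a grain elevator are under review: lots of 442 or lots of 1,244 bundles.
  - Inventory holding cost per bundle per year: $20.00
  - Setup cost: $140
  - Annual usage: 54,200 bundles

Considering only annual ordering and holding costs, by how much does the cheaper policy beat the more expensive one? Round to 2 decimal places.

$3,047.74

Annual cost at Q: ordering D·S/Q plus holding Q·H/2.
TC(442) = (54,200/442)×140 + (442/2)×20 = $21,587.42
TC(1,244) = (54,200/1,244)×140 + (1,244/2)×20 = $18,539.68
Lots of 1,244 are cheaper by $3,047.74.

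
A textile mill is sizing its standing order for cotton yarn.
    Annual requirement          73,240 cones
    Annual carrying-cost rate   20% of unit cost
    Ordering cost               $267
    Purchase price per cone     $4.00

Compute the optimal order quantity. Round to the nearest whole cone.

Holding cost per cone per year: H = 20% × $4 = $0.8000
Optimal lot size Q* = (2 × 73,240 × $267 / $0.8)^½ ≈ 6,991.97

6,992 cones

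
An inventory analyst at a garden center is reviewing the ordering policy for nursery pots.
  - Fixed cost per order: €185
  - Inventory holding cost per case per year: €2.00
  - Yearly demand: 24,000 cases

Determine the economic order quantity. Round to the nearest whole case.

EOQ = √(2DS/H) = √(2 × 24,000 × 185 / 2)
    = √(4,440,000.00) ≈ 2,107.13

2,107 cases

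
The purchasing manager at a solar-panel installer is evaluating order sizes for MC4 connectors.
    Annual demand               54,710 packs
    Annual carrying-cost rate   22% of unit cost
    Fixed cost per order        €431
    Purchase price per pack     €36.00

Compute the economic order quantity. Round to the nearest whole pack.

2,440 packs

Holding cost per pack per year: H = 22% × €36 = €7.9200
Optimal lot size Q* = (2 × 54,710 × €431 / €7.92)^½ ≈ 2,440.19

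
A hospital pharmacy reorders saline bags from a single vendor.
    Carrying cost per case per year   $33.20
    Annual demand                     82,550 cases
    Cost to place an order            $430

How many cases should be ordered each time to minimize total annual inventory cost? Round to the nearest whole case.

Optimal lot size Q* = (2 × 82,550 × $430 / $33.2)^½ ≈ 1,462.31

1,462 cases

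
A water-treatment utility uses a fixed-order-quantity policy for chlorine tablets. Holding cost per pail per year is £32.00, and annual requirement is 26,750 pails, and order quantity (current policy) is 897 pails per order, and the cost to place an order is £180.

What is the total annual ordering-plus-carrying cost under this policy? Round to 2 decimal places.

Orders/yr = 26,750/897 = 29.822; ordering cost = 29.822 × £180 = £5,367.89
Average inventory = 897/2 = 448.5; holding cost = 448.5 × £32 = £14,352.00
Total = £5,367.89 + £14,352.00 = £19,719.89

£19,719.89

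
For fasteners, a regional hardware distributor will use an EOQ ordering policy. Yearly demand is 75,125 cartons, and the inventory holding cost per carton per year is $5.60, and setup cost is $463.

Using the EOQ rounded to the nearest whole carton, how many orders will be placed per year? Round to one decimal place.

21.3 orders per year

Q* = √(2·D·S / H) = √(2·75,125·463 / 5.6) = √12,422,455.4 ≈ 3,524.55 → Q = 3,525
Orders per year = D/Q = 75,125 / 3,525 = 21.312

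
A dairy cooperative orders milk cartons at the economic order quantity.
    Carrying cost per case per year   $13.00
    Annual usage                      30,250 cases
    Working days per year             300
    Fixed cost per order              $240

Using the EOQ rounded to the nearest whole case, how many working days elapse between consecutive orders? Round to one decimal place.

Q* = √(2·D·S / H) = √(2·30,250·240 / 13) = √1,116,923.1 ≈ 1,056.85 → Q = 1,057 cases
Cycle time = (working days × Q)/D = (300 × 1,057) / 30,250 = 10.483 days

10.5 days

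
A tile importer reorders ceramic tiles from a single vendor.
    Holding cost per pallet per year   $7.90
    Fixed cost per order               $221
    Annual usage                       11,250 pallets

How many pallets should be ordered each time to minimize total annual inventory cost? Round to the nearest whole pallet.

EOQ = √(2DS/H) = √(2 × 11,250 × 221 / 7.9)
    = √(629,430.38) ≈ 793.37

793 pallets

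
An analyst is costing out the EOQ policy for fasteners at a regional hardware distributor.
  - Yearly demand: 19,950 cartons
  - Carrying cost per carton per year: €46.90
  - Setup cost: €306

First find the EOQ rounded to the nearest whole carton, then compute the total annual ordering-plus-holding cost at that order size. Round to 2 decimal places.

€23,929.50

2DS/H = 2·19,950·306/46.9 = 260,328.36
EOQ = √260,328.36 ≈ 510.22 → Q = 510 cartons
Ordering: D/Q × S = 19,950/510 × €306 = €11,970.00
Holding:  Q/2 × H = 510/2 × €46.9 = €11,959.50
Total = €11,970.00 + €11,959.50 = €23,929.50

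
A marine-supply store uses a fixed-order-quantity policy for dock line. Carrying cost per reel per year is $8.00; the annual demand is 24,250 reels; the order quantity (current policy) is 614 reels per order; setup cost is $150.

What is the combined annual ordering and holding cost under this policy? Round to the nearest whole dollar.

$8,380

Orders/yr = 24,250/614 = 39.495; ordering cost = 39.495 × $150 = $5,924.27
Average inventory = 614/2 = 307; holding cost = 307 × $8 = $2,456.00
Total = $5,924.27 + $2,456.00 = $8,380.27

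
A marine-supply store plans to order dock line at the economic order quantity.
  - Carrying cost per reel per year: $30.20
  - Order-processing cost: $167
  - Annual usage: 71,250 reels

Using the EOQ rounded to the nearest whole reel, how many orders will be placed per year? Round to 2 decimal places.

80.24 orders per year

2DS/H = 2·71,250·167/30.2 = 787,996.69
EOQ = √787,996.69 ≈ 887.69 → Q = 888
N = D/Q = 71,250/888 ≈ 80.236 orders/yr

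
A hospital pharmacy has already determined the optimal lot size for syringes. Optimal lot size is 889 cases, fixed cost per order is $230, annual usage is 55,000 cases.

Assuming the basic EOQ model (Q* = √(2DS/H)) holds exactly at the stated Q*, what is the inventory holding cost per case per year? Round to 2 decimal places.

$32.01

EOQ relation: Q² = 2DS/H, so rearrange for the unknown.
H = 2DS / Q² = 2 × 55,000 × 230 / 889² = 32.0123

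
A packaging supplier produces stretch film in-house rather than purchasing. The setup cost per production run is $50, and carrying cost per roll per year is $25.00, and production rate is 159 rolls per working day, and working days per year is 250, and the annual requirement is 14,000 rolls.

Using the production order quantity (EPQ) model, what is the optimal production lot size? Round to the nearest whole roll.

d = 14,000/250 = 56.0000 rolls/day;  effective holding cost H(1 − d/p) = 25·(1 − 56.0000/159) = 16.19497
Q* = √(2DS / H_eff) = √(2·14,000·50 / 16.19497) ≈ 294.02

294 rolls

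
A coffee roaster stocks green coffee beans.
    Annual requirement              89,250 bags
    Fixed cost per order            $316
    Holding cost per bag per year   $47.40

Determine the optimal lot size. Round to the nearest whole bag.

2DS/H = 2·89,250·316/47.4 = 1,190,000.00
EOQ = √1,190,000.00 ≈ 1,090.87

1,091 bags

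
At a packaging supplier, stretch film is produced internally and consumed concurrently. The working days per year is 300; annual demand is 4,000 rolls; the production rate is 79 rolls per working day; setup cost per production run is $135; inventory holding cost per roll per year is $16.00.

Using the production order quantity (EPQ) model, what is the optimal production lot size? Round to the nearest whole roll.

285 rolls

d = 4,000/300 = 13.3333 rolls/day;  effective holding cost H(1 − d/p) = 16·(1 − 13.3333/79) = 13.29958
Q* = √(2DS / H_eff) = √(2·4,000·135 / 13.29958) ≈ 284.97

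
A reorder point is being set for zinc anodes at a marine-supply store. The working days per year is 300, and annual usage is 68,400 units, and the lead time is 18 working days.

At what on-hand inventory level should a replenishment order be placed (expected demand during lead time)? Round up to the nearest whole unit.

4,104 units

Daily demand d = 68,400 / 300 = 228.000 units/day
Demand during lead time = 228.000 × 18 = 4,104.00
Reorder point = 4,104.00 → round up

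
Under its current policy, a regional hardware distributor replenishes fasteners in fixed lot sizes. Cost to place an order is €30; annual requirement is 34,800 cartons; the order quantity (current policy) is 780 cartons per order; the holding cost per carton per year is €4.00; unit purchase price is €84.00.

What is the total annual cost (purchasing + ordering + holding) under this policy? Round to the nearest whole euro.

€2,926,098

Annual ordering cost = (D/Q)·S = (34,800/780) × 30 = €1,338.46
Annual holding cost  = (Q/2)·H = (780/2) × 4 = €1,560.00
Purchase cost = D·C = 34,800 × 84 = €2,923,200.00
Total = €1,338.46 + €1,560.00 + €2,923,200.00 = €2,926,098.46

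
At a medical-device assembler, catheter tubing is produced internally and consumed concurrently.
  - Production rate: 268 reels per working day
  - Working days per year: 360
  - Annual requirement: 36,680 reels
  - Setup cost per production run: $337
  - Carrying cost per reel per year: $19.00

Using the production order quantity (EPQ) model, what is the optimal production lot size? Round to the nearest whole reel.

1,449 reels

d = 36,680/360 = 101.8889 reels/day;  effective holding cost H(1 − d/p) = 19·(1 − 101.8889/268) = 11.77653
Q* = √(2DS / H_eff) = √(2·36,680·337 / 11.77653) ≈ 1,448.89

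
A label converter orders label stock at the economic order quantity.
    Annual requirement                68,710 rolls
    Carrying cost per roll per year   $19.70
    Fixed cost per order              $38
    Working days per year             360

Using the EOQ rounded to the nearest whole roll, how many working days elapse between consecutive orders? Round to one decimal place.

2.7 days

Q* = √(2·D·S / H) = √(2·68,710·38 / 19.7) = √265,074.1 ≈ 514.85 → Q = 515 rolls
Cycle time = (working days × Q)/D = (360 × 515) / 68,710 = 2.698 days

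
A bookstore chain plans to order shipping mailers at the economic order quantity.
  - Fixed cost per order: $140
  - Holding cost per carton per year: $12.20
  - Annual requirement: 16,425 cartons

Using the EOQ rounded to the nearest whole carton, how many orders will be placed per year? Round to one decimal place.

Optimal lot size Q* = (2 × 16,425 × $140 / $12.2)^½ ≈ 613.98 → Q = 614
Orders per year = D/Q = 16,425 / 614 = 26.751

26.8 orders per year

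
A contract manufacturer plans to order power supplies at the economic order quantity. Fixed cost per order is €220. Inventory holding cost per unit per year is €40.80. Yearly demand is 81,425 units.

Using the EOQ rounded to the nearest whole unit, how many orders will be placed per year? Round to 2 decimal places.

Q* = √(2·D·S / H) = √(2·81,425·220 / 40.8) = √878,112.7 ≈ 937.08 → Q = 937
N = D/Q = 81,425/937 ≈ 86.900 orders/yr

86.90 orders per year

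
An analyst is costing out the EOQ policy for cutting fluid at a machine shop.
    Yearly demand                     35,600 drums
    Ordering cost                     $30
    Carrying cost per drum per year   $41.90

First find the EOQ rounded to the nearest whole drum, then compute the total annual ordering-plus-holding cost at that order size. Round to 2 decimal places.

$9,460.36

2DS/H = 2·35,600·30/41.9 = 50,978.52
EOQ = √50,978.52 ≈ 225.78 → Q = 226 drums
Orders/yr = 35,600/226 = 157.522; ordering cost = 157.522 × $30 = $4,725.66
Average inventory = 226/2 = 113; holding cost = 113 × $41.9 = $4,734.70
Total = $4,725.66 + $4,734.70 = $9,460.36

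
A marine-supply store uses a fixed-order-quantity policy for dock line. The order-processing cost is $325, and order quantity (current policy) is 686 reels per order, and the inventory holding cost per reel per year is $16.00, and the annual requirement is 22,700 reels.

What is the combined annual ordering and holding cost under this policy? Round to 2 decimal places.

$16,242.37

Annual ordering cost = (D/Q)·S = (22,700/686) × 325 = $10,754.37
Annual holding cost  = (Q/2)·H = (686/2) × 16 = $5,488.00
Total = $10,754.37 + $5,488.00 = $16,242.37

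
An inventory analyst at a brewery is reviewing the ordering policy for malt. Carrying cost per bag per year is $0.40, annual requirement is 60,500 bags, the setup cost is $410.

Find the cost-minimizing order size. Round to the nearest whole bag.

Q* = √(2·D·S / H) = √(2·60,500·410 / 0.4) = √124,025,000.0 ≈ 11,136.65

11,137 bags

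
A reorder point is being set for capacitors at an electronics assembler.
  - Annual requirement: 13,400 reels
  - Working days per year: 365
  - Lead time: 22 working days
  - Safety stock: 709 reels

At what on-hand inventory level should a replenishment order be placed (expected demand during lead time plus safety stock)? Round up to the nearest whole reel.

1,517 reels

Daily demand d = 13,400 / 365 = 36.712 reels/day
Demand during lead time = 36.712 × 22 = 807.67
Reorder point = 807.67 + 709 = 1,516.67 → round up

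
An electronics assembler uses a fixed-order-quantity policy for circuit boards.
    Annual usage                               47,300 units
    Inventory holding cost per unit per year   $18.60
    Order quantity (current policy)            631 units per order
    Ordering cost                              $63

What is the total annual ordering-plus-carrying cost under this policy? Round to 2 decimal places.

Annual ordering cost = (D/Q)·S = (47,300/631) × 63 = $4,722.50
Annual holding cost  = (Q/2)·H = (631/2) × 18.6 = $5,868.30
Total = $4,722.50 + $5,868.30 = $10,590.80

$10,590.80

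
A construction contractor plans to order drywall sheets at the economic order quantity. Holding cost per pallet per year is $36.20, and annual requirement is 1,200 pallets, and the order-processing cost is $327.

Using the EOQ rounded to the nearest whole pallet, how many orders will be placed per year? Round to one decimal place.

8.2 orders per year

2DS/H = 2·1,200·327/36.2 = 21,679.56
EOQ = √21,679.56 ≈ 147.24 → Q = 147
N = D/Q = 1,200/147 ≈ 8.163 orders/yr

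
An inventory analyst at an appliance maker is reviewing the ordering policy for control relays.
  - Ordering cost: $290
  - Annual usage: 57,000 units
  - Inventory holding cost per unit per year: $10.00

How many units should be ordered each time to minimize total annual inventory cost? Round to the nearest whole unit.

2DS/H = 2·57,000·290/10 = 3,306,000.00
EOQ = √3,306,000.00 ≈ 1,818.24

1,818 units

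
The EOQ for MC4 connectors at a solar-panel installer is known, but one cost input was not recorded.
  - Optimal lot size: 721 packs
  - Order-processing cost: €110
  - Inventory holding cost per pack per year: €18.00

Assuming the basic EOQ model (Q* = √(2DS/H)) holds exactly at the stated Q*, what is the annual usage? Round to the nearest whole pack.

42,532 packs per year

Since Q* = (2DS/H)^½, squaring gives Q*²·H = 2DS.
D = Q²H / (2S) = 721² × 18 / (2 × 110) = 42,532.45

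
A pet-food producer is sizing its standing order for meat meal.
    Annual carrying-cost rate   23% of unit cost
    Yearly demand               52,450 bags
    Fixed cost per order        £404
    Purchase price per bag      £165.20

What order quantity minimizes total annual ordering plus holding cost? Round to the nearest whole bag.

H = i·C = 0.23 × £165.2 = £37.9960 per bag-year
Q* = √(2·D·S / H) = √(2·52,450·404 / 37.996) = √1,115,370.0 ≈ 1,056.11

1,056 bags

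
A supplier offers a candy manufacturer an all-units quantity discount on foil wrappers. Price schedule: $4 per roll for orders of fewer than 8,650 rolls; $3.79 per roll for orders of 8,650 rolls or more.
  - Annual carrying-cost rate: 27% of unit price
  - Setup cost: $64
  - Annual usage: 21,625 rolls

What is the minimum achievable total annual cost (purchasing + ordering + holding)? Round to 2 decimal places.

$86,544.52

H₁ = 27%×$4 = $1.0800;  H₂ = 27%×$3.79 = $1.0233
EOQ₁ = √(2×21,625×64/1.0800) = 1,600.93  (< 8,650, feasible at tier 1)
EOQ₂ = √(2×21,625×64/1.0233) = 1,644.68  (< 8,650 → use Q = 8,650 at tier-2 price)
TC(tier 1 (EOQ₁), Q≈1,600.9) = $88,229.00
TC(tier 2, Q≈8,650.0) = $86,544.52
Minimum at tier 2: $86,544.52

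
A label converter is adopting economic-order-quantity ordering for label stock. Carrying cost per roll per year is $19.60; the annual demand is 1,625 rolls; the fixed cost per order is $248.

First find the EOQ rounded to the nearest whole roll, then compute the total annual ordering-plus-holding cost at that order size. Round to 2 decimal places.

$3,974.62

EOQ = √(2DS/H) = √(2 × 1,625 × 248 / 19.6)
    = √(41,122.45) ≈ 202.79 → Q = 203 rolls
Orders/yr = 1,625/203 = 8.005; ordering cost = 8.005 × $248 = $1,985.22
Average inventory = 203/2 = 101.5; holding cost = 101.5 × $19.6 = $1,989.40
Total = $1,985.22 + $1,989.40 = $3,974.62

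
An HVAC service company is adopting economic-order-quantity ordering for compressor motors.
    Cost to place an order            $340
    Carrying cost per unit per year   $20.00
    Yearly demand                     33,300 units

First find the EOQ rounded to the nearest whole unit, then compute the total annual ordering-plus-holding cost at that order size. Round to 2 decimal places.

2DS/H = 2·33,300·340/20 = 1,132,200.00
EOQ = √1,132,200.00 ≈ 1,064.05 → Q = 1,064 units
Annual ordering cost = (D/Q)·S = (33,300/1,064) × 340 = $10,640.98
Annual holding cost  = (Q/2)·H = (1,064/2) × 20 = $10,640.00
Total = $10,640.98 + $10,640.00 = $21,280.98

$21,280.98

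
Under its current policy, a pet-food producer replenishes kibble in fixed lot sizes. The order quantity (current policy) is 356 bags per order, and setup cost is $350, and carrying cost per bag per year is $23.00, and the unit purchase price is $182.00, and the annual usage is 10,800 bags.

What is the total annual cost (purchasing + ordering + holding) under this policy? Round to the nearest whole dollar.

$1,980,312

Annual ordering cost = (D/Q)·S = (10,800/356) × 350 = $10,617.98
Annual holding cost  = (Q/2)·H = (356/2) × 23 = $4,094.00
Purchase cost = D·C = 10,800 × 182 = $1,965,600.00
Total = $10,617.98 + $4,094.00 + $1,965,600.00 = $1,980,311.98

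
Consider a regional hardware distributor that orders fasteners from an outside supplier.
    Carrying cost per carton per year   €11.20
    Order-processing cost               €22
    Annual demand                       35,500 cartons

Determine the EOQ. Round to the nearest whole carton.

373 cartons

EOQ = √(2DS/H) = √(2 × 35,500 × 22 / 11.2)
    = √(139,464.29) ≈ 373.45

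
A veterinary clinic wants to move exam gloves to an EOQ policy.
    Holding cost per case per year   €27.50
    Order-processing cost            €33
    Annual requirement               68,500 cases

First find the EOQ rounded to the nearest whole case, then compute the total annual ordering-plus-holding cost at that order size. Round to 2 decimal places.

Optimal lot size Q* = (2 × 68,500 × €33 / €27.5)^½ ≈ 405.46 → Q = 405 cases
Annual ordering cost = (D/Q)·S = (68,500/405) × 33 = €5,581.48
Annual holding cost  = (Q/2)·H = (405/2) × 27.5 = €5,568.75
Total = €5,581.48 + €5,568.75 = €11,150.23

€11,150.23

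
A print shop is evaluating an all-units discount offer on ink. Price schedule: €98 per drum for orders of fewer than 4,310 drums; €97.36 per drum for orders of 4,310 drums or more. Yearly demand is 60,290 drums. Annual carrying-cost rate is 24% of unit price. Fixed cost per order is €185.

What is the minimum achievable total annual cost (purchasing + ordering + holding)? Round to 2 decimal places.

€5,922,776.85

H₁ = 24%×€98 = €23.5200;  H₂ = 24%×€97.36 = €23.3664
EOQ₁ = √(2×60,290×185/23.5200) = 973.88  (< 4,310, feasible at tier 1)
EOQ₂ = √(2×60,290×185/23.3664) = 977.07  (< 4,310 → use Q = 4,310 at tier-2 price)
TC(tier 1 (EOQ₁), Q≈973.9) = €5,931,325.63
TC(tier 2, Q≈4,310.0) = €5,922,776.85
Minimum at tier 2: €5,922,776.85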